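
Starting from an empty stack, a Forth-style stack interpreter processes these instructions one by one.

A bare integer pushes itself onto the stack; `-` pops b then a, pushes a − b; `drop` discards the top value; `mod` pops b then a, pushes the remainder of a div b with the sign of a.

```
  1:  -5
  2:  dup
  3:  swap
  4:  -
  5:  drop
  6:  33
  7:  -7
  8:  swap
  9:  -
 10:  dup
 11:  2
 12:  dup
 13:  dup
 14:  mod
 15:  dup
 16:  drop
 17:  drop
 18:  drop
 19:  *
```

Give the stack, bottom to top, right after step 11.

[-40, -40, 2]

-5   → [-5]
dup  → [-5, -5]
swap → [-5, -5]
-    → [0]
drop → []
33   → [33]
-7   → [33, -7]
swap → [-7, 33]
-    → [-40]
dup  → [-40, -40]
2    → [-40, -40, 2]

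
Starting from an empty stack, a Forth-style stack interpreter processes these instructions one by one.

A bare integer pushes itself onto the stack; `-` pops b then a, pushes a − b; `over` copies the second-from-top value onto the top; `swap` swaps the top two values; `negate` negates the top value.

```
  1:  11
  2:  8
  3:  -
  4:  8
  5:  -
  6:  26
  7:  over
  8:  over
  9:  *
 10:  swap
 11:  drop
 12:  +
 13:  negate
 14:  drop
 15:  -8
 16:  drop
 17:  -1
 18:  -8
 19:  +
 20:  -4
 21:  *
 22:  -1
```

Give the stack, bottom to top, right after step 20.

11     -> [11]
8      -> [11, 8]
-      -> [3]
8      -> [3, 8]
-      -> [-5]
26     -> [-5, 26]
over   -> [-5, 26, -5]
over   -> [-5, 26, -5, 26]
*      -> [-5, 26, -130]
swap   -> [-5, -130, 26]
drop   -> [-5, -130]
+      -> [-135]
negate -> [135]
drop   -> []
-8     -> [-8]
drop   -> []
-1     -> [-1]
-8     -> [-1, -8]
+      -> [-9]
-4     -> [-9, -4]

[-9, -4]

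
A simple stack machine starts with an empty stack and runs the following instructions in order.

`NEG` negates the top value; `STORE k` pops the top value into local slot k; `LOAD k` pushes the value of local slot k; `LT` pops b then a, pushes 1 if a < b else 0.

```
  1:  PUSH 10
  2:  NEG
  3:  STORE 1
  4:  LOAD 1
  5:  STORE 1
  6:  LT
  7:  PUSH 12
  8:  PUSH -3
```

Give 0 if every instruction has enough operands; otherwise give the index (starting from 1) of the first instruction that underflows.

6

PUSH 10 -> [10]
NEG     -> [-10]
STORE 1 -> []
LOAD 1  -> [-10]
STORE 1 -> []
LT  — needs 2 operands, stack has 0 → underflow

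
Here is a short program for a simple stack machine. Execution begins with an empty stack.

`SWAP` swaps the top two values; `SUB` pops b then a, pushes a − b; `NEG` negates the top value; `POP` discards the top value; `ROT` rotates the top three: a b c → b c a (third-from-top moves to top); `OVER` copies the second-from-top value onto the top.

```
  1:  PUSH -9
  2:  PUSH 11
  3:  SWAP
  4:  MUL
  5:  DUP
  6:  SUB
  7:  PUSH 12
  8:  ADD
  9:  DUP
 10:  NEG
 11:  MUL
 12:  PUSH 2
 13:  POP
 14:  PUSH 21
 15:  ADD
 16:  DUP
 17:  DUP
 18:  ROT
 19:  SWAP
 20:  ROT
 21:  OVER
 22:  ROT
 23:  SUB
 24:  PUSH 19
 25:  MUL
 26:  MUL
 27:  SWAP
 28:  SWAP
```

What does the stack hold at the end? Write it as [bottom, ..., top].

PUSH -9 → [-9]
PUSH 11 → [-9, 11]
SWAP    → [11, -9]
MUL     → [-99]
DUP     → [-99, -99]
SUB     → [0]
PUSH 12 → [0, 12]
ADD     → [12]
DUP     → [12, 12]
NEG     → [12, -12]
MUL     → [-144]
PUSH 2  → [-144, 2]
POP     → [-144]
PUSH 21 → [-144, 21]
ADD     → [-123]
DUP     → [-123, -123]
DUP     → [-123, -123, -123]
ROT     → [-123, -123, -123]
SWAP    → [-123, -123, -123]
ROT     → [-123, -123, -123]
OVER    → [-123, -123, -123, -123]
ROT     → [-123, -123, -123, -123]
SUB     → [-123, -123, 0]
PUSH 19 → [-123, -123, 0, 19]
MUL     → [-123, -123, 0]
MUL     → [-123, 0]
SWAP    → [0, -123]
SWAP    → [-123, 0]

[-123, 0]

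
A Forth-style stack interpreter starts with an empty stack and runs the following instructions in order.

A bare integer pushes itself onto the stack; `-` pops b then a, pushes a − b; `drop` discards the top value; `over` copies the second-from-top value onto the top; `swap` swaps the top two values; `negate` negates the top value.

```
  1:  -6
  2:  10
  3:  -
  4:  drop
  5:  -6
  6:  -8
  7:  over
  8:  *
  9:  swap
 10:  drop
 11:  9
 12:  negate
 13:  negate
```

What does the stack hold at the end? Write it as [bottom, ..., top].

[48, 9]

-6     -> [-6]
10     -> [-6, 10]
-      -> [-16]
drop   -> []
-6     -> [-6]
-8     -> [-6, -8]
over   -> [-6, -8, -6]
*      -> [-6, 48]
swap   -> [48, -6]
drop   -> [48]
9      -> [48, 9]
negate -> [48, -9]
negate -> [48, 9]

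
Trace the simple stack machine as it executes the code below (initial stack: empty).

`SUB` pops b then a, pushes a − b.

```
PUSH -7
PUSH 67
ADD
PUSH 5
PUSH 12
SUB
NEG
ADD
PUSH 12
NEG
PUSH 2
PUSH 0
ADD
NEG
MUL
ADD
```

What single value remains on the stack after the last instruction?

PUSH -7  [-7]
PUSH 67  [-7, 67]
ADD      [60]
PUSH 5   [60, 5]
PUSH 12  [60, 5, 12]
SUB      [60, -7]
NEG      [60, 7]
ADD      [67]
PUSH 12  [67, 12]
NEG      [67, -12]
PUSH 2   [67, -12, 2]
PUSH 0   [67, -12, 2, 0]
ADD      [67, -12, 2]
NEG      [67, -12, -2]
MUL      [67, 24]
ADD      [91]

91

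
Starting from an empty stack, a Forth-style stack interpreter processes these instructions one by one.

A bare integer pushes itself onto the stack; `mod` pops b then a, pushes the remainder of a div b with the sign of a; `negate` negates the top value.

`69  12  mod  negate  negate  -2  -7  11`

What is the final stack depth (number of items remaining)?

69      [69]
12      [69, 12]
mod     [9]
negate  [-9]
negate  [9]
-2      [9, -2]
-7      [9, -2, -7]
11      [9, -2, -7, 11]

4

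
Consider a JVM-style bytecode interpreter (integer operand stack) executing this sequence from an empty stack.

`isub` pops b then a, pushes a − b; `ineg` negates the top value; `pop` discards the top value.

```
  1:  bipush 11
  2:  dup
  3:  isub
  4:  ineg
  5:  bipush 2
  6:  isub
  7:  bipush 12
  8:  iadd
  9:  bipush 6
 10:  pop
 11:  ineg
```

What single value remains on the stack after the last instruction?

bipush 11  [11]
dup        [11, 11]
isub       [0]
ineg       [0]
bipush 2   [0, 2]
isub       [-2]
bipush 12  [-2, 12]
iadd       [10]
bipush 6   [10, 6]
pop        [10]
ineg       [-10]

-10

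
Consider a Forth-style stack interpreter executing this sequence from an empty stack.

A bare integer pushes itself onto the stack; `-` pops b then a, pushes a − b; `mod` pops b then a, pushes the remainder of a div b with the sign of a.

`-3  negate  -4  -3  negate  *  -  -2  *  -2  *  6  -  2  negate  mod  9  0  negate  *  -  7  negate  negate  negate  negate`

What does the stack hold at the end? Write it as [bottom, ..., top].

[0, 7]

-3     -> -3
negate -> 3
-4     -> 3 -4
-3     -> 3 -4 -3
negate -> 3 -4 3
*      -> 3 -12
-      -> 15
-2     -> 15 -2
*      -> -30
-2     -> -30 -2
*      -> 60
6      -> 60 6
-      -> 54
2      -> 54 2
negate -> 54 -2
mod    -> 0
9      -> 0 9
0      -> 0 9 0
negate -> 0 9 0
*      -> 0 0
-      -> 0
7      -> 0 7
negate -> 0 -7
negate -> 0 7
negate -> 0 -7
negate -> 0 7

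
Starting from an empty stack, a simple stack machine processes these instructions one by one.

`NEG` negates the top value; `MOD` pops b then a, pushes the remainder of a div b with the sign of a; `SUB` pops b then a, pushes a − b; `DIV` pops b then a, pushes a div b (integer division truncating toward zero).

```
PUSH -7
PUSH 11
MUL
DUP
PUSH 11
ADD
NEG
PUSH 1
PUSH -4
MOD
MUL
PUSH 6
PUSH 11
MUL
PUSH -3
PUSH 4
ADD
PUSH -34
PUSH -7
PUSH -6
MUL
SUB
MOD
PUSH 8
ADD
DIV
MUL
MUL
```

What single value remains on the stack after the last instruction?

PUSH -7  : -7
PUSH 11  : -7 11
MUL      : -77
DUP      : -77 -77
PUSH 11  : -77 -77 11
ADD      : -77 -66
NEG      : -77 66
PUSH 1   : -77 66 1
PUSH -4  : -77 66 1 -4
MOD      : -77 66 1
MUL      : -77 66
PUSH 6   : -77 66 6
PUSH 11  : -77 66 6 11
MUL      : -77 66 66
PUSH -3  : -77 66 66 -3
PUSH 4   : -77 66 66 -3 4
ADD      : -77 66 66 1
PUSH -34 : -77 66 66 1 -34
PUSH -7  : -77 66 66 1 -34 -7
PUSH -6  : -77 66 66 1 -34 -7 -6
MUL      : -77 66 66 1 -34 42
SUB      : -77 66 66 1 -76
MOD      : -77 66 66 1
PUSH 8   : -77 66 66 1 8
ADD      : -77 66 66 9
DIV      : -77 66 7
MUL      : -77 462
MUL      : -35574

-35574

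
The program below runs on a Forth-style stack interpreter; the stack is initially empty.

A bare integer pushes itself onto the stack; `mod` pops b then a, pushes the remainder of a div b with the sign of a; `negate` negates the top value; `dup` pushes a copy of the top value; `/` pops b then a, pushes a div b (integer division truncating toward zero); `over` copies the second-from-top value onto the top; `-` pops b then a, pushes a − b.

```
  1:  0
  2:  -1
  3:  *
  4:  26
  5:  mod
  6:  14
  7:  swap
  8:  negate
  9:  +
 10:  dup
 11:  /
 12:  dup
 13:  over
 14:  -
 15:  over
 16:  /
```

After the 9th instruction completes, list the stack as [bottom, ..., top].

[14]

0       0
-1      0 -1
*       0
26      0 26
mod     0
14      0 14
swap    14 0
negate  14 0
+       14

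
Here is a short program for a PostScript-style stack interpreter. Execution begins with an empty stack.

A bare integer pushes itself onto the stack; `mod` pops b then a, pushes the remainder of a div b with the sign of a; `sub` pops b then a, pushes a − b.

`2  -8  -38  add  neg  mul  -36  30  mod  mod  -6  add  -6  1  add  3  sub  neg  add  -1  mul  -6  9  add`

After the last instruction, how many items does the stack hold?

2   -> [2]
-8  -> [2, -8]
-38 -> [2, -8, -38]
add -> [2, -46]
neg -> [2, 46]
mul -> [92]
-36 -> [92, -36]
30  -> [92, -36, 30]
mod -> [92, -6]
mod -> [2]
-6  -> [2, -6]
add -> [-4]
-6  -> [-4, -6]
1   -> [-4, -6, 1]
add -> [-4, -5]
3   -> [-4, -5, 3]
sub -> [-4, -8]
neg -> [-4, 8]
add -> [4]
-1  -> [4, -1]
mul -> [-4]
-6  -> [-4, -6]
9   -> [-4, -6, 9]
add -> [-4, 3]

2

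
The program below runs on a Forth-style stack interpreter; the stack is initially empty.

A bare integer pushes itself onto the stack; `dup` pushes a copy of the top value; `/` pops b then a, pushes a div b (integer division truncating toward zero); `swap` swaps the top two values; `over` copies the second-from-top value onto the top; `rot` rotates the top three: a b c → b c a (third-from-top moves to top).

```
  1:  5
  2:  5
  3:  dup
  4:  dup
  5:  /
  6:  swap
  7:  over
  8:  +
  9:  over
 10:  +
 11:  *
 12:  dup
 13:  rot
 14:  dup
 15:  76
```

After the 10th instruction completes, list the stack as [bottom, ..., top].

[5, 1, 7]

5     5
5     5 5
dup   5 5 5
dup   5 5 5 5
/     5 5 1
swap  5 1 5
over  5 1 5 1
+     5 1 6
over  5 1 6 1
+     5 1 7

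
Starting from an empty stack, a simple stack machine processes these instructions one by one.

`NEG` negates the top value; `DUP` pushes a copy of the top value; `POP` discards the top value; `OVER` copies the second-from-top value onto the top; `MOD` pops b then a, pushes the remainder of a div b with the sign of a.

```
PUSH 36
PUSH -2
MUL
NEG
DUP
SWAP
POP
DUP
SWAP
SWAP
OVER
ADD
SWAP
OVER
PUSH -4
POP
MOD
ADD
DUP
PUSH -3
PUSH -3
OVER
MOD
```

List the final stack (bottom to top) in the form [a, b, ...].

PUSH 36 : 36
PUSH -2 : 36 -2
MUL     : -72
NEG     : 72
DUP     : 72 72
SWAP    : 72 72
POP     : 72
DUP     : 72 72
SWAP    : 72 72
SWAP    : 72 72
OVER    : 72 72 72
ADD     : 72 144
SWAP    : 144 72
OVER    : 144 72 144
PUSH -4 : 144 72 144 -4
POP     : 144 72 144
MOD     : 144 72
ADD     : 216
DUP     : 216 216
PUSH -3 : 216 216 -3
PUSH -3 : 216 216 -3 -3
OVER    : 216 216 -3 -3 -3
MOD     : 216 216 -3 0

[216, 216, -3, 0]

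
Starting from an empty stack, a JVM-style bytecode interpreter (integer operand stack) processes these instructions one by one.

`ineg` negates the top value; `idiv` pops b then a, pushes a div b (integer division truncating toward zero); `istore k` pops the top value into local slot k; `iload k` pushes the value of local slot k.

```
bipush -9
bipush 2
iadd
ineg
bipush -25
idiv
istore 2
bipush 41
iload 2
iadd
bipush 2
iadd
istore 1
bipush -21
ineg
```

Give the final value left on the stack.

21

bipush -9  -> -9
bipush 2   -> -9 2
iadd       -> -7
ineg       -> 7
bipush -25 -> 7 -25
idiv       -> 0
istore 2   -> (empty)
bipush 41  -> 41
iload 2    -> 41 0
iadd       -> 41
bipush 2   -> 41 2
iadd       -> 43
istore 1   -> (empty)
bipush -21 -> -21
ineg       -> 21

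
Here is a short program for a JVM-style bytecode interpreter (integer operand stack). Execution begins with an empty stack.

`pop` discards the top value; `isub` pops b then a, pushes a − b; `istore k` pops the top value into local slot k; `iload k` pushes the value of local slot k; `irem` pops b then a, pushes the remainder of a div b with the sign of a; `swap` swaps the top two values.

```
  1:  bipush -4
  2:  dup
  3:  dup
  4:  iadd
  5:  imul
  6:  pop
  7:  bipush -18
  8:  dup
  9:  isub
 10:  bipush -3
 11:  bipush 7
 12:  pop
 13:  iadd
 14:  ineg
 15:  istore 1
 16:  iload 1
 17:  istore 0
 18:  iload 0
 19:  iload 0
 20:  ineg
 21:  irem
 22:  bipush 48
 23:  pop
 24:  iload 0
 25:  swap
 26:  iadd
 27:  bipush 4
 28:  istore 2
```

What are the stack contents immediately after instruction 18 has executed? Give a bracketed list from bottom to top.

bipush -4  → -4
dup        → -4 -4
dup        → -4 -4 -4
iadd       → -4 -8
imul       → 32
pop        → (empty)
bipush -18 → -18
dup        → -18 -18
isub       → 0
bipush -3  → 0 -3
bipush 7   → 0 -3 7
pop        → 0 -3
iadd       → -3
ineg       → 3
istore 1   → (empty)
iload 1    → 3
istore 0   → (empty)
iload 0    → 3

[3]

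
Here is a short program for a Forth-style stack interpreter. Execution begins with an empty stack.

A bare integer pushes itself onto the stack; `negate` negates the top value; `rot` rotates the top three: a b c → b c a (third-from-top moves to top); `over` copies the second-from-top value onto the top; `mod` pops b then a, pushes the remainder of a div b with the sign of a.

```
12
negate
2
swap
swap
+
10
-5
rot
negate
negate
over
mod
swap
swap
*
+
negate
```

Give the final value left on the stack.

-10

12      12
negate  -12
2       -12 2
swap    2 -12
swap    -12 2
+       -10
10      -10 10
-5      -10 10 -5
rot     10 -5 -10
negate  10 -5 10
negate  10 -5 -10
over    10 -5 -10 -5
mod     10 -5 0
swap    10 0 -5
swap    10 -5 0
*       10 0
+       10
negate  -10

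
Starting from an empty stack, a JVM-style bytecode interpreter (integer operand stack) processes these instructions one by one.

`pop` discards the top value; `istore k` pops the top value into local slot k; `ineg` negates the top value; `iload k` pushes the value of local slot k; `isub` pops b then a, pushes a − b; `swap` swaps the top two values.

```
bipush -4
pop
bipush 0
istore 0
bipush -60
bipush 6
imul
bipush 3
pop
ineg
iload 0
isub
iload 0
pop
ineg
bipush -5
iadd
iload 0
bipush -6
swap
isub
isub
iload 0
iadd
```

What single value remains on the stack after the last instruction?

bipush -4   -4
pop         (empty)
bipush 0    0
istore 0    (empty)
bipush -60  -60
bipush 6    -60 6
imul        -360
bipush 3    -360 3
pop         -360
ineg        360
iload 0     360 0
isub        360
iload 0     360 0
pop         360
ineg        -360
bipush -5   -360 -5
iadd        -365
iload 0     -365 0
bipush -6   -365 0 -6
swap        -365 -6 0
isub        -365 -6
isub        -359
iload 0     -359 0
iadd        -359

-359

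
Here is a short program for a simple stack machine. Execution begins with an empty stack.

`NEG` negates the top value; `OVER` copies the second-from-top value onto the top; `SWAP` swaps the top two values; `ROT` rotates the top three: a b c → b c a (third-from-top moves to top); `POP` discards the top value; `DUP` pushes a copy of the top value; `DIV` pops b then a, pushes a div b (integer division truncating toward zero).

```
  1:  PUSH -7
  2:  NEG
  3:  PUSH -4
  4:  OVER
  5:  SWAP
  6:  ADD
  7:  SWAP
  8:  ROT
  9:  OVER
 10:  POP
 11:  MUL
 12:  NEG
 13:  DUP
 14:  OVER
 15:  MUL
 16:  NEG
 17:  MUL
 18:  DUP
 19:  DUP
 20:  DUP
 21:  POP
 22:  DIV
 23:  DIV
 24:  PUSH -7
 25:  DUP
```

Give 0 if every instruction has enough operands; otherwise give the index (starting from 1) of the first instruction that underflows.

8

PUSH -7  -7
NEG      7
PUSH -4  7 -4
OVER     7 -4 7
SWAP     7 7 -4
ADD      7 3
SWAP     3 7
ROT  — needs 3 operands, stack has 2 → underflow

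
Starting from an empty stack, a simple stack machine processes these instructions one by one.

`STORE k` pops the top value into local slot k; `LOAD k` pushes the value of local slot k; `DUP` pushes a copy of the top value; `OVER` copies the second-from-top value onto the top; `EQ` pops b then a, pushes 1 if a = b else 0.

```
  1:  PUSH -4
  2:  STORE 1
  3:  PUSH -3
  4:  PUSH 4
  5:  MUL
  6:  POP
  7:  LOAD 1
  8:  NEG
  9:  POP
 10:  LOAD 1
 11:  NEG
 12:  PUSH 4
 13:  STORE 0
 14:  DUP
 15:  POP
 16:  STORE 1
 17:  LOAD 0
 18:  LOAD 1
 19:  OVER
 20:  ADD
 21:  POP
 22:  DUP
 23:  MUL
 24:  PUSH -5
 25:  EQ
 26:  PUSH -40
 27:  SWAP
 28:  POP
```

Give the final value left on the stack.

-40

PUSH -4  : -4
STORE 1  : (empty)
PUSH -3  : -3
PUSH 4   : -3 4
MUL      : -12
POP      : (empty)
LOAD 1   : -4
NEG      : 4
POP      : (empty)
LOAD 1   : -4
NEG      : 4
PUSH 4   : 4 4
STORE 0  : 4
DUP      : 4 4
POP      : 4
STORE 1  : (empty)
LOAD 0   : 4
LOAD 1   : 4 4
OVER     : 4 4 4
ADD      : 4 8
POP      : 4
DUP      : 4 4
MUL      : 16
PUSH -5  : 16 -5
EQ       : 0
PUSH -40 : 0 -40
SWAP     : -40 0
POP      : -40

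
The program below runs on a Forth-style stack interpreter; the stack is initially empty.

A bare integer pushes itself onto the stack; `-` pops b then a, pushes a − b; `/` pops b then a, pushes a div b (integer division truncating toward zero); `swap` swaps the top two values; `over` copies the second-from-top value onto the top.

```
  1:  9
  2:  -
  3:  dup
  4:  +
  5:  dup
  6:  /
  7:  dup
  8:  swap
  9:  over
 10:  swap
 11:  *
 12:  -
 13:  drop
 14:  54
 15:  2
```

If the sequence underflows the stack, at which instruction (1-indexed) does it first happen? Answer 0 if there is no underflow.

2

9 → 9
-  — needs 2 operands, stack has 1 → underflow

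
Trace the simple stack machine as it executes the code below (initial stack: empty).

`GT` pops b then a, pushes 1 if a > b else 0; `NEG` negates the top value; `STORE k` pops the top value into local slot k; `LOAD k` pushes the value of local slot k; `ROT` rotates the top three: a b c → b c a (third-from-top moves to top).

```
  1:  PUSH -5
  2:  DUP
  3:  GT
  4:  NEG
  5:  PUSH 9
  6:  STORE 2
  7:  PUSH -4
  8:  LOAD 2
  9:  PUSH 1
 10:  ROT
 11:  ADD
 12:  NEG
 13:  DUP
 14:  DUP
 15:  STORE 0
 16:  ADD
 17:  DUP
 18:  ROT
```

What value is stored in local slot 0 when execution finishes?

PUSH -5 -> -5
DUP     -> -5 -5
GT      -> 0
NEG     -> 0
PUSH 9  -> 0 9
STORE 2 -> 0
PUSH -4 -> 0 -4
LOAD 2  -> 0 -4 9
PUSH 1  -> 0 -4 9 1
ROT     -> 0 9 1 -4
ADD     -> 0 9 -3
NEG     -> 0 9 3
DUP     -> 0 9 3 3
DUP     -> 0 9 3 3 3
STORE 0 -> 0 9 3 3
ADD     -> 0 9 6
DUP     -> 0 9 6 6
ROT     -> 0 6 6 9

3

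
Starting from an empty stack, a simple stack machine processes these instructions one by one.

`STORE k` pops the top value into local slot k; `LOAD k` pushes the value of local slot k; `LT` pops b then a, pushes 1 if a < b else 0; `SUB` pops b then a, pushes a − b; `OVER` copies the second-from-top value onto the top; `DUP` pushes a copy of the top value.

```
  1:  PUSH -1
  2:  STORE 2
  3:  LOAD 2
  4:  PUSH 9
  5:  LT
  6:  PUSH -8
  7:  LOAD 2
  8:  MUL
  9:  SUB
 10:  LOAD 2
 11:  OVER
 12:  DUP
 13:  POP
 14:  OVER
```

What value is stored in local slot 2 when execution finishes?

PUSH -1 -> -1
STORE 2 -> (empty)
LOAD 2  -> -1
PUSH 9  -> -1 9
LT      -> 1
PUSH -8 -> 1 -8
LOAD 2  -> 1 -8 -1
MUL     -> 1 8
SUB     -> -7
LOAD 2  -> -7 -1
OVER    -> -7 -1 -7
DUP     -> -7 -1 -7 -7
POP     -> -7 -1 -7
OVER    -> -7 -1 -7 -1

-1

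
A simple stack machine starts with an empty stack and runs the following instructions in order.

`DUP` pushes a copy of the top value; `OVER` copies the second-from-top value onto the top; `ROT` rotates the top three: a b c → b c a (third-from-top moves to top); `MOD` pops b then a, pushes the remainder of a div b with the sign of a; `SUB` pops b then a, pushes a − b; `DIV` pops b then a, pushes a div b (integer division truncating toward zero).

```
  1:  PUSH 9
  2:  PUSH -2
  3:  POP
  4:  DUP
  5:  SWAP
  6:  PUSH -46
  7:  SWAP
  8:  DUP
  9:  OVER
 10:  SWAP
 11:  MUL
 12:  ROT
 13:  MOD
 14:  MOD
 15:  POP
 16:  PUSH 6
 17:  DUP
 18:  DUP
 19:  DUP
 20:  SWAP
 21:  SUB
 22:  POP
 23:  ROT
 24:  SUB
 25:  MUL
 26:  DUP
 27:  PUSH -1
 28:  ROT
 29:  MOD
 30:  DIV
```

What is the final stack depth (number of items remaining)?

PUSH 9   -> 9
PUSH -2  -> 9 -2
POP      -> 9
DUP      -> 9 9
SWAP     -> 9 9
PUSH -46 -> 9 9 -46
SWAP     -> 9 -46 9
DUP      -> 9 -46 9 9
OVER     -> 9 -46 9 9 9
SWAP     -> 9 -46 9 9 9
MUL      -> 9 -46 9 81
ROT      -> 9 9 81 -46
MOD      -> 9 9 35
MOD      -> 9 9
POP      -> 9
PUSH 6   -> 9 6
DUP      -> 9 6 6
DUP      -> 9 6 6 6
DUP      -> 9 6 6 6 6
SWAP     -> 9 6 6 6 6
SUB      -> 9 6 6 0
POP      -> 9 6 6
ROT      -> 6 6 9
SUB      -> 6 -3
MUL      -> -18
DUP      -> -18 -18
PUSH -1  -> -18 -18 -1
ROT      -> -18 -1 -18
MOD      -> -18 -1
DIV      -> 18

1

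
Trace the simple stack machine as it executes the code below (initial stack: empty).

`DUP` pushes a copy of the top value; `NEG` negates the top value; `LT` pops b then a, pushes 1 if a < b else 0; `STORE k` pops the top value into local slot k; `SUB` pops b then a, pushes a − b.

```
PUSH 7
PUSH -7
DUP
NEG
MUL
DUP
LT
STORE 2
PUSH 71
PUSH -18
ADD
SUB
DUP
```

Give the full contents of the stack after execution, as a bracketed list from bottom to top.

[-46, -46]

PUSH 7   -> 7
PUSH -7  -> 7 -7
DUP      -> 7 -7 -7
NEG      -> 7 -7 7
MUL      -> 7 -49
DUP      -> 7 -49 -49
LT       -> 7 0
STORE 2  -> 7
PUSH 71  -> 7 71
PUSH -18 -> 7 71 -18
ADD      -> 7 53
SUB      -> -46
DUP      -> -46 -46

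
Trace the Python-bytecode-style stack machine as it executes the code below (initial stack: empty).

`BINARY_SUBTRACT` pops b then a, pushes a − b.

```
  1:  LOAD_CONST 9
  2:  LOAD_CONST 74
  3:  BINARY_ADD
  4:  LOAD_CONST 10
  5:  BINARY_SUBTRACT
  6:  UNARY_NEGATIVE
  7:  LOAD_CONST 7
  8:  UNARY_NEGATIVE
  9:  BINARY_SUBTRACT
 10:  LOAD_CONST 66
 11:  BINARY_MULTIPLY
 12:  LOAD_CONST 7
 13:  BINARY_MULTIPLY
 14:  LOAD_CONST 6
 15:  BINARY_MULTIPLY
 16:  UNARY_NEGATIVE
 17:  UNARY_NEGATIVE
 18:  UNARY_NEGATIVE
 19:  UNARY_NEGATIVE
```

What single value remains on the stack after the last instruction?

LOAD_CONST 9    → [9]
LOAD_CONST 74   → [9, 74]
BINARY_ADD      → [83]
LOAD_CONST 10   → [83, 10]
BINARY_SUBTRACT → [73]
UNARY_NEGATIVE  → [-73]
LOAD_CONST 7    → [-73, 7]
UNARY_NEGATIVE  → [-73, -7]
BINARY_SUBTRACT → [-66]
LOAD_CONST 66   → [-66, 66]
BINARY_MULTIPLY → [-4356]
LOAD_CONST 7    → [-4356, 7]
BINARY_MULTIPLY → [-30492]
LOAD_CONST 6    → [-30492, 6]
BINARY_MULTIPLY → [-182952]
UNARY_NEGATIVE  → [182952]
UNARY_NEGATIVE  → [-182952]
UNARY_NEGATIVE  → [182952]
UNARY_NEGATIVE  → [-182952]

-182952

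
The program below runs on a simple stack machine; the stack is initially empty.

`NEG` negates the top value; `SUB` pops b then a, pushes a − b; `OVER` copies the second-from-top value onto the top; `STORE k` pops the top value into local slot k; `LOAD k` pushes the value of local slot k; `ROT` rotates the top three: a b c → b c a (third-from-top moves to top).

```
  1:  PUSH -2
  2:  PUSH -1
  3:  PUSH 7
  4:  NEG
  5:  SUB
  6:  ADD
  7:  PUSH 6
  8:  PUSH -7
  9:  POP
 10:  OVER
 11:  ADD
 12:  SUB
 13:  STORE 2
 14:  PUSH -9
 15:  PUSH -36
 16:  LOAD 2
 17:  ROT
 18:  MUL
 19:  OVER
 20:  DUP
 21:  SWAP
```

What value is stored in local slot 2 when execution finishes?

-6

PUSH -2  -> -2
PUSH -1  -> -2 -1
PUSH 7   -> -2 -1 7
NEG      -> -2 -1 -7
SUB      -> -2 6
ADD      -> 4
PUSH 6   -> 4 6
PUSH -7  -> 4 6 -7
POP      -> 4 6
OVER     -> 4 6 4
ADD      -> 4 10
SUB      -> -6
STORE 2  -> (empty)
PUSH -9  -> -9
PUSH -36 -> -9 -36
LOAD 2   -> -9 -36 -6
ROT      -> -36 -6 -9
MUL      -> -36 54
OVER     -> -36 54 -36
DUP      -> -36 54 -36 -36
SWAP     -> -36 54 -36 -36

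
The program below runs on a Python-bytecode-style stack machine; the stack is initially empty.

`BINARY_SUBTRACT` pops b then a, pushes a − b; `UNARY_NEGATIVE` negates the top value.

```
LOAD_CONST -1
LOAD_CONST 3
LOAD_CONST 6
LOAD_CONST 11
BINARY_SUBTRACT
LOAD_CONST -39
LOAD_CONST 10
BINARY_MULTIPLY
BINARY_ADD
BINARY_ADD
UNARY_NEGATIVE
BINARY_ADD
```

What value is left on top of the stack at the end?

LOAD_CONST -1   → -1
LOAD_CONST 3    → -1 3
LOAD_CONST 6    → -1 3 6
LOAD_CONST 11   → -1 3 6 11
BINARY_SUBTRACT → -1 3 -5
LOAD_CONST -39  → -1 3 -5 -39
LOAD_CONST 10   → -1 3 -5 -39 10
BINARY_MULTIPLY → -1 3 -5 -390
BINARY_ADD      → -1 3 -395
BINARY_ADD      → -1 -392
UNARY_NEGATIVE  → -1 392
BINARY_ADD      → 391

391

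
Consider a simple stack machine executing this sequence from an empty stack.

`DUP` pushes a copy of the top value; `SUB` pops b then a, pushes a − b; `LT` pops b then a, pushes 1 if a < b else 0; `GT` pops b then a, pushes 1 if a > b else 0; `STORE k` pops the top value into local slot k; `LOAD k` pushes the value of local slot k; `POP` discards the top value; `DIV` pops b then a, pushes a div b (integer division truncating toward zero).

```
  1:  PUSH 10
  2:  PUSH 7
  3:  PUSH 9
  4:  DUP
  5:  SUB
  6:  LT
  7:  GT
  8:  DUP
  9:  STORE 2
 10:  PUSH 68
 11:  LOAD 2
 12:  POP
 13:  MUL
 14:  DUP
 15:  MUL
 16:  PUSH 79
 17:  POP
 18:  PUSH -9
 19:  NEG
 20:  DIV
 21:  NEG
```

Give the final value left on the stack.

PUSH 10 : [10]
PUSH 7  : [10, 7]
PUSH 9  : [10, 7, 9]
DUP     : [10, 7, 9, 9]
SUB     : [10, 7, 0]
LT      : [10, 0]
GT      : [1]
DUP     : [1, 1]
STORE 2 : [1]
PUSH 68 : [1, 68]
LOAD 2  : [1, 68, 1]
POP     : [1, 68]
MUL     : [68]
DUP     : [68, 68]
MUL     : [4624]
PUSH 79 : [4624, 79]
POP     : [4624]
PUSH -9 : [4624, -9]
NEG     : [4624, 9]
DIV     : [513]
NEG     : [-513]

-513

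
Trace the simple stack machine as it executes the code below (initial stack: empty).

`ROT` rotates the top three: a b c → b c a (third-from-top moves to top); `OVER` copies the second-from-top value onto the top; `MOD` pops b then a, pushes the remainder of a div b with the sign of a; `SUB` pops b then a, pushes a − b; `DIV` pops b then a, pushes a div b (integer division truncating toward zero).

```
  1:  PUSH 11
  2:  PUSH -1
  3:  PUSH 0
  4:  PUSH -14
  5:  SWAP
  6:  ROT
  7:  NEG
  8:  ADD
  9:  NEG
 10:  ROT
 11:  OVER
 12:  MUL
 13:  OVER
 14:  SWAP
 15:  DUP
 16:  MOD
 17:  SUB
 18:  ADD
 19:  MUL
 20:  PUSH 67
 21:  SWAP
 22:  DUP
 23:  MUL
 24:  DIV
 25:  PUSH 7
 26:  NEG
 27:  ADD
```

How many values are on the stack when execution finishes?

PUSH 11  → 11
PUSH -1  → 11 -1
PUSH 0   → 11 -1 0
PUSH -14 → 11 -1 0 -14
SWAP     → 11 -1 -14 0
ROT      → 11 -14 0 -1
NEG      → 11 -14 0 1
ADD      → 11 -14 1
NEG      → 11 -14 -1
ROT      → -14 -1 11
OVER     → -14 -1 11 -1
MUL      → -14 -1 -11
OVER     → -14 -1 -11 -1
SWAP     → -14 -1 -1 -11
DUP      → -14 -1 -1 -11 -11
MOD      → -14 -1 -1 0
SUB      → -14 -1 -1
ADD      → -14 -2
MUL      → 28
PUSH 67  → 28 67
SWAP     → 67 28
DUP      → 67 28 28
MUL      → 67 784
DIV      → 0
PUSH 7   → 0 7
NEG      → 0 -7
ADD      → -7

1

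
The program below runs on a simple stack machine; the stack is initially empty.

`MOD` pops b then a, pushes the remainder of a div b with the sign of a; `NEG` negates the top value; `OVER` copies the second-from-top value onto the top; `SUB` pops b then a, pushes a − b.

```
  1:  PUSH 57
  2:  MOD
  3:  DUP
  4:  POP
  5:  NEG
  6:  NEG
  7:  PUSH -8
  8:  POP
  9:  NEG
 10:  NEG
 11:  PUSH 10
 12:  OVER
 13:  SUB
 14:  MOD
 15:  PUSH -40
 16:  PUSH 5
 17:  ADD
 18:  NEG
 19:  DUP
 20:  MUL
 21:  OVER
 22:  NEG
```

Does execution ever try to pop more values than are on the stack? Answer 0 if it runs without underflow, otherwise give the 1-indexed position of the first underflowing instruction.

PUSH 57  57
MOD  — needs 2 operands, stack has 1 → underflow

2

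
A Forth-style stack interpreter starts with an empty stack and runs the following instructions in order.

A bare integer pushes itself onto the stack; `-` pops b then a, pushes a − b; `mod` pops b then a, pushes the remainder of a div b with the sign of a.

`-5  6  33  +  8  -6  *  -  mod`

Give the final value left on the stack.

-5  -> [-5]
6   -> [-5, 6]
33  -> [-5, 6, 33]
+   -> [-5, 39]
8   -> [-5, 39, 8]
-6  -> [-5, 39, 8, -6]
*   -> [-5, 39, -48]
-   -> [-5, 87]
mod -> [-5]

-5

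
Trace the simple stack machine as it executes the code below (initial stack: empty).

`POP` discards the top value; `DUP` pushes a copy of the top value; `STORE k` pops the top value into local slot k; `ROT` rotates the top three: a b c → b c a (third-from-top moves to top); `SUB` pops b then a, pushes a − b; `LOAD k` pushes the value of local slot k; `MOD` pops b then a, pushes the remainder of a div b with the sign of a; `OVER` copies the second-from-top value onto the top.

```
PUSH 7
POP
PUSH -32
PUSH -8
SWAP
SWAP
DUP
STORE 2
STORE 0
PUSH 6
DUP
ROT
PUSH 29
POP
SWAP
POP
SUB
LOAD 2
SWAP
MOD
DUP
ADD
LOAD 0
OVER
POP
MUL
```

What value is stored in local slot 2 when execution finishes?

-8

PUSH 7   → 7
POP      → (empty)
PUSH -32 → -32
PUSH -8  → -32 -8
SWAP     → -8 -32
SWAP     → -32 -8
DUP      → -32 -8 -8
STORE 2  → -32 -8
STORE 0  → -32
PUSH 6   → -32 6
DUP      → -32 6 6
ROT      → 6 6 -32
PUSH 29  → 6 6 -32 29
POP      → 6 6 -32
SWAP     → 6 -32 6
POP      → 6 -32
SUB      → 38
LOAD 2   → 38 -8
SWAP     → -8 38
MOD      → -8
DUP      → -8 -8
ADD      → -16
LOAD 0   → -16 -8
OVER     → -16 -8 -16
POP      → -16 -8
MUL      → 128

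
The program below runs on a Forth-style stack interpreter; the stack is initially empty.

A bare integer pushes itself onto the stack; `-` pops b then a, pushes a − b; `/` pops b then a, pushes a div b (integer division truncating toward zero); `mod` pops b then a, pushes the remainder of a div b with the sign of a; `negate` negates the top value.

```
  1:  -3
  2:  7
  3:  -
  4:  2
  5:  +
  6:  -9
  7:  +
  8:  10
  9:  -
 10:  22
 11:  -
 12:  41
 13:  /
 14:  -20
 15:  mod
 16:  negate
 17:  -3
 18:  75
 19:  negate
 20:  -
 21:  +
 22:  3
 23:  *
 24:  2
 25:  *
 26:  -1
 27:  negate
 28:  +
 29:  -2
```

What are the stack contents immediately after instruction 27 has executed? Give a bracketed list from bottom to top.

[438, 1]

-3     : -3
7      : -3 7
-      : -10
2      : -10 2
+      : -8
-9     : -8 -9
+      : -17
10     : -17 10
-      : -27
22     : -27 22
-      : -49
41     : -49 41
/      : -1
-20    : -1 -20
mod    : -1
negate : 1
-3     : 1 -3
75     : 1 -3 75
negate : 1 -3 -75
-      : 1 72
+      : 73
3      : 73 3
*      : 219
2      : 219 2
*      : 438
-1     : 438 -1
negate : 438 1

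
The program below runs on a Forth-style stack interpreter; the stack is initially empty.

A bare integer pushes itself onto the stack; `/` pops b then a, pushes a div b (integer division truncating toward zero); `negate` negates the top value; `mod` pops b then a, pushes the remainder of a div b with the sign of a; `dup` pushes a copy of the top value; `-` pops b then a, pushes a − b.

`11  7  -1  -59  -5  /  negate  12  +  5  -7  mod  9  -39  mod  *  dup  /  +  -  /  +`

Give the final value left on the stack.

9

11     -> 11
7      -> 11 7
-1     -> 11 7 -1
-59    -> 11 7 -1 -59
-5     -> 11 7 -1 -59 -5
/      -> 11 7 -1 11
negate -> 11 7 -1 -11
12     -> 11 7 -1 -11 12
+      -> 11 7 -1 1
5      -> 11 7 -1 1 5
-7     -> 11 7 -1 1 5 -7
mod    -> 11 7 -1 1 5
9      -> 11 7 -1 1 5 9
-39    -> 11 7 -1 1 5 9 -39
mod    -> 11 7 -1 1 5 9
*      -> 11 7 -1 1 45
dup    -> 11 7 -1 1 45 45
/      -> 11 7 -1 1 1
+      -> 11 7 -1 2
-      -> 11 7 -3
/      -> 11 -2
+      -> 9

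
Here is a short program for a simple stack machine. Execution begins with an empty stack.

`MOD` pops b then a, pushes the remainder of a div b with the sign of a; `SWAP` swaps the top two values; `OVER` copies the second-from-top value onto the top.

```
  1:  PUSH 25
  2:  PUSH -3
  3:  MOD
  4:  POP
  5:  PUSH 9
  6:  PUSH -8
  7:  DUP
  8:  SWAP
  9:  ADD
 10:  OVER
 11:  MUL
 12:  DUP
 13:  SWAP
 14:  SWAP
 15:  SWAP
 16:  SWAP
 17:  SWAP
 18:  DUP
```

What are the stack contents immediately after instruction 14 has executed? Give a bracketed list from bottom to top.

PUSH 25 : 25
PUSH -3 : 25 -3
MOD     : 1
POP     : (empty)
PUSH 9  : 9
PUSH -8 : 9 -8
DUP     : 9 -8 -8
SWAP    : 9 -8 -8
ADD     : 9 -16
OVER    : 9 -16 9
MUL     : 9 -144
DUP     : 9 -144 -144
SWAP    : 9 -144 -144
SWAP    : 9 -144 -144

[9, -144, -144]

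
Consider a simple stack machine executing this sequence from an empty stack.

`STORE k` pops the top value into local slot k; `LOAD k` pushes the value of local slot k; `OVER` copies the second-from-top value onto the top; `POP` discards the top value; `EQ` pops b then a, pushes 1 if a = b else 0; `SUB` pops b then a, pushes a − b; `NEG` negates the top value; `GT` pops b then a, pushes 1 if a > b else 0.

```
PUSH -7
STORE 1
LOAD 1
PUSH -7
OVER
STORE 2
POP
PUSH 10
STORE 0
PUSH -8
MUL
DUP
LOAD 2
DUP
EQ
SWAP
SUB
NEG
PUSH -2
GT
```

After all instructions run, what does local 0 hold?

10

PUSH -7 -> [-7]
STORE 1 -> []
LOAD 1  -> [-7]
PUSH -7 -> [-7, -7]
OVER    -> [-7, -7, -7]
STORE 2 -> [-7, -7]
POP     -> [-7]
PUSH 10 -> [-7, 10]
STORE 0 -> [-7]
PUSH -8 -> [-7, -8]
MUL     -> [56]
DUP     -> [56, 56]
LOAD 2  -> [56, 56, -7]
DUP     -> [56, 56, -7, -7]
EQ      -> [56, 56, 1]
SWAP    -> [56, 1, 56]
SUB     -> [56, -55]
NEG     -> [56, 55]
PUSH -2 -> [56, 55, -2]
GT      -> [56, 1]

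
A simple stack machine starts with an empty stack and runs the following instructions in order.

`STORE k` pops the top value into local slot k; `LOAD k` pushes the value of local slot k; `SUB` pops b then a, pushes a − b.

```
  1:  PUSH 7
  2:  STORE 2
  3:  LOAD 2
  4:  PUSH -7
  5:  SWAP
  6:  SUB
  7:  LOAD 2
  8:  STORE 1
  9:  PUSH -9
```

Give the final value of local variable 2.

PUSH 7  -> 7
STORE 2 -> (empty)
LOAD 2  -> 7
PUSH -7 -> 7 -7
SWAP    -> -7 7
SUB     -> -14
LOAD 2  -> -14 7
STORE 1 -> -14
PUSH -9 -> -14 -9

7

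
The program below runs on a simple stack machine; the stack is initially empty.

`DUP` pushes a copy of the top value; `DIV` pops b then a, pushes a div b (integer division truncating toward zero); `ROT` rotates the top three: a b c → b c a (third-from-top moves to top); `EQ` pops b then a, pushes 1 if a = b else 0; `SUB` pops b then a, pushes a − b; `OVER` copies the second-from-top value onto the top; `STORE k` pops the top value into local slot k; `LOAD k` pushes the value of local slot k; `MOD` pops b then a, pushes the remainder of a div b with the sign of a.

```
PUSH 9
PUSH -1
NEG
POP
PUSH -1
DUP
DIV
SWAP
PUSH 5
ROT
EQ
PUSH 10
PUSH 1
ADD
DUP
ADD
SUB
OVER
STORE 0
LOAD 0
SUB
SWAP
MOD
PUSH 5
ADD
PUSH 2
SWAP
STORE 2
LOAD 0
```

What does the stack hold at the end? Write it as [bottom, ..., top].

PUSH 9  → [9]
PUSH -1 → [9, -1]
NEG     → [9, 1]
POP     → [9]
PUSH -1 → [9, -1]
DUP     → [9, -1, -1]
DIV     → [9, 1]
SWAP    → [1, 9]
PUSH 5  → [1, 9, 5]
ROT     → [9, 5, 1]
EQ      → [9, 0]
PUSH 10 → [9, 0, 10]
PUSH 1  → [9, 0, 10, 1]
ADD     → [9, 0, 11]
DUP     → [9, 0, 11, 11]
ADD     → [9, 0, 22]
SUB     → [9, -22]
OVER    → [9, -22, 9]
STORE 0 → [9, -22]
LOAD 0  → [9, -22, 9]
SUB     → [9, -31]
SWAP    → [-31, 9]
MOD     → [-4]
PUSH 5  → [-4, 5]
ADD     → [1]
PUSH 2  → [1, 2]
SWAP    → [2, 1]
STORE 2 → [2]
LOAD 0  → [2, 9]

[2, 9]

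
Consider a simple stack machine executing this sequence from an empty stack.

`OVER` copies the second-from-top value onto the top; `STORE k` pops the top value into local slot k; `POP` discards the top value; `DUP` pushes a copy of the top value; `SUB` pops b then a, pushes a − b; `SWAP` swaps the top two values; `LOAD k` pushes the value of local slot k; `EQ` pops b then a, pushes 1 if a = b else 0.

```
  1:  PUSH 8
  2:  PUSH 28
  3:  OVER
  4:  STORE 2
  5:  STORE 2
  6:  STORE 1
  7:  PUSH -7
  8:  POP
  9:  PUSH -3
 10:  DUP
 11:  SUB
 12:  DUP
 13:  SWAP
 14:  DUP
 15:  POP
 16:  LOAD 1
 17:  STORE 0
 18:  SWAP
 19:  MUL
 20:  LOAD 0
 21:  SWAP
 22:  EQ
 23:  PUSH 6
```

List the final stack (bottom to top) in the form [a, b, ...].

[0, 6]

PUSH 8   8
PUSH 28  8 28
OVER     8 28 8
STORE 2  8 28
STORE 2  8
STORE 1  (empty)
PUSH -7  -7
POP      (empty)
PUSH -3  -3
DUP      -3 -3
SUB      0
DUP      0 0
SWAP     0 0
DUP      0 0 0
POP      0 0
LOAD 1   0 0 8
STORE 0  0 0
SWAP     0 0
MUL      0
LOAD 0   0 8
SWAP     8 0
EQ       0
PUSH 6   0 6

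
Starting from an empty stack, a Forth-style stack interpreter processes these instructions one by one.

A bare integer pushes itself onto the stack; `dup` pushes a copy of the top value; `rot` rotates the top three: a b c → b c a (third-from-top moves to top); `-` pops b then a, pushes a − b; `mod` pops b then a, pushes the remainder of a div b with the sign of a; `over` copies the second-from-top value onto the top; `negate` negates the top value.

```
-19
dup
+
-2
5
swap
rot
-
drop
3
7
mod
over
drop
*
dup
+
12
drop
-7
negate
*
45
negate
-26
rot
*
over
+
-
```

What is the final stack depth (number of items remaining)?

-19    -> [-19]
dup    -> [-19, -19]
+      -> [-38]
-2     -> [-38, -2]
5      -> [-38, -2, 5]
swap   -> [-38, 5, -2]
rot    -> [5, -2, -38]
-      -> [5, 36]
drop   -> [5]
3      -> [5, 3]
7      -> [5, 3, 7]
mod    -> [5, 3]
over   -> [5, 3, 5]
drop   -> [5, 3]
*      -> [15]
dup    -> [15, 15]
+      -> [30]
12     -> [30, 12]
drop   -> [30]
-7     -> [30, -7]
negate -> [30, 7]
*      -> [210]
45     -> [210, 45]
negate -> [210, -45]
-26    -> [210, -45, -26]
rot    -> [-45, -26, 210]
*      -> [-45, -5460]
over   -> [-45, -5460, -45]
+      -> [-45, -5505]
-      -> [5460]

1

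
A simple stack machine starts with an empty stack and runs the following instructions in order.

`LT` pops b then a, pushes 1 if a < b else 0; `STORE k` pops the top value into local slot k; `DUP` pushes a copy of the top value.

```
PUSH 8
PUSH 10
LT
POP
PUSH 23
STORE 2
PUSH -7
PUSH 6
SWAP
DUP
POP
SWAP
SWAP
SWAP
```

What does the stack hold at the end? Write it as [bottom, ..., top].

PUSH 8   8
PUSH 10  8 10
LT       1
POP      (empty)
PUSH 23  23
STORE 2  (empty)
PUSH -7  -7
PUSH 6   -7 6
SWAP     6 -7
DUP      6 -7 -7
POP      6 -7
SWAP     -7 6
SWAP     6 -7
SWAP     -7 6

[-7, 6]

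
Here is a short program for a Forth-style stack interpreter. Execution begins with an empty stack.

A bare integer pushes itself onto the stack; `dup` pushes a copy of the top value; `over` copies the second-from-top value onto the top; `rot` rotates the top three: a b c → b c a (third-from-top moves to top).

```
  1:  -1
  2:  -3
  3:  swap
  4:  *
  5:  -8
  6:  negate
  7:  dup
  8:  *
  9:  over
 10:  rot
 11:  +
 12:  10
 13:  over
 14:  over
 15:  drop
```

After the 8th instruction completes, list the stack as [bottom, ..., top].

-1     → [-1]
-3     → [-1, -3]
swap   → [-3, -1]
*      → [3]
-8     → [3, -8]
negate → [3, 8]
dup    → [3, 8, 8]
*      → [3, 64]

[3, 64]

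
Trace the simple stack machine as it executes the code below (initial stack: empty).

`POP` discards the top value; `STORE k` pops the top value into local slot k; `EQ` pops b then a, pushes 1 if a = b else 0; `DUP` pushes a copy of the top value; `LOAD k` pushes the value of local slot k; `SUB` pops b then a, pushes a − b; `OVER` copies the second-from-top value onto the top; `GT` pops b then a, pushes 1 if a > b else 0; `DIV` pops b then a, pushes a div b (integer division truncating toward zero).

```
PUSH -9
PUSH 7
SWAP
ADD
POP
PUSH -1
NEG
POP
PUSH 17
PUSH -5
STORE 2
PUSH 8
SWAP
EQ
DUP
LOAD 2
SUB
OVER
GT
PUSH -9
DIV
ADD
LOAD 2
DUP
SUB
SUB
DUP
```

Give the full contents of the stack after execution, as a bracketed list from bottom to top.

[0, 0]

PUSH -9 -> -9
PUSH 7  -> -9 7
SWAP    -> 7 -9
ADD     -> -2
POP     -> (empty)
PUSH -1 -> -1
NEG     -> 1
POP     -> (empty)
PUSH 17 -> 17
PUSH -5 -> 17 -5
STORE 2 -> 17
PUSH 8  -> 17 8
SWAP    -> 8 17
EQ      -> 0
DUP     -> 0 0
LOAD 2  -> 0 0 -5
SUB     -> 0 5
OVER    -> 0 5 0
GT      -> 0 1
PUSH -9 -> 0 1 -9
DIV     -> 0 0
ADD     -> 0
LOAD 2  -> 0 -5
DUP     -> 0 -5 -5
SUB     -> 0 0
SUB     -> 0
DUP     -> 0 0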